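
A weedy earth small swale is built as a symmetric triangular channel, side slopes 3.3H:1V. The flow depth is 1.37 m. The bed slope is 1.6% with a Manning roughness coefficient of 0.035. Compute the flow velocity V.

For a triangular section with side slope z = 3.3: A = zy² = 3.3×1.37² = 6.194 m²; P = 2y√(1+z²) = 2×1.37×3.448 = 9.448 m.
Hydraulic radius R = A/P = 6.194/9.448 = 0.6556 m.
From Manning's equation, V = (1/n) R^(2/3) S^(1/2) = (1/0.035) × 0.6556^(2/3) × 0.016^(1/2) = 2.73 m/s.

V = 2.73 m/s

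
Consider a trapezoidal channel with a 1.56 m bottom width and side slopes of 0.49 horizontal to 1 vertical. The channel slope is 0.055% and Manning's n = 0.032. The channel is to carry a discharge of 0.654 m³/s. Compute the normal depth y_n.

y_n = 0.775 m

Manning's equation rearranged: A R^(2/3) = nQ / (1·√S) = 0.032 × 0.654 / (√0.00055) = 0.8924.
Trying y = 0.568 m: A R^(2/3) = 0.5378 — short.
Trying y = 0.775 m: A R^(2/3) = 0.8925 — matches.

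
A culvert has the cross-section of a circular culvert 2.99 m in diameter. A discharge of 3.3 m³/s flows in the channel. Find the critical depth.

At critical depth, Q² T / (g A³) = 1, i.e. A³/T = Q²/g = 3.3²/9.81 = 1.11.
At y = 0.922 m: A³/T = 2.257 — over.
At y = 0.768 m: A³/T = 1.11 — ≈ 1.11.

y_c = 0.768 m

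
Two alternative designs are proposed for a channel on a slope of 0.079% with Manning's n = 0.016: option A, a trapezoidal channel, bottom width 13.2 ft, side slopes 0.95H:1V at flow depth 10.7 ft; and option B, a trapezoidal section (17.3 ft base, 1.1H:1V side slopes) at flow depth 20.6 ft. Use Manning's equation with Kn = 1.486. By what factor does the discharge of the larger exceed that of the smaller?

4.86

Channel A: With bottom width b = 13.2 ft and side slope z = 0.95: A = (b + zy)y = (13.2 + 0.95×10.7)×10.7 = 250 ft²; P = b + 2y√(1+z²) = 13.2 + 2×10.7×1.379 = 42.72 ft. Hydraulic radius R = A/P = 250/42.72 = 5.853 ft. Q_A = (1.486/0.016)·250·5.853^(2/3)·√0.00079 = 2119 ft³/s.
Channel B: With bottom width b = 17.3 ft and side slope z = 1.1: A = (b + zy)y = (17.3 + 1.1×20.6)×20.6 = 823.2 ft²; P = b + 2y√(1+z²) = 17.3 + 2×20.6×1.487 = 78.55 ft. Hydraulic radius R = A/P = 823.2/78.55 = 10.48 ft. Q_B = (1.486/0.016)·823.2·10.48^(2/3)·√0.00079 = 10290 ft³/s.
The larger discharge is 10290 ft³/s and the smaller is 2119 ft³/s; the ratio is 4.86.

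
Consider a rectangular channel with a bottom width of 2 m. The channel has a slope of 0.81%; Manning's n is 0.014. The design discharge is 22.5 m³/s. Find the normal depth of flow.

Manning's equation rearranged: A R^(2/3) = nQ / (1·√S) = 0.014 × 22.5 / (√0.0081) = 3.5.
Try y = 1.64 m: A R^(2/3) = 2.388 — short.
Try y = 2.48 m: A R^(2/3) = 3.957 — over.
Try y = 2.24 m: A R^(2/3) = 3.503 — matches.

y_n = 2.24 m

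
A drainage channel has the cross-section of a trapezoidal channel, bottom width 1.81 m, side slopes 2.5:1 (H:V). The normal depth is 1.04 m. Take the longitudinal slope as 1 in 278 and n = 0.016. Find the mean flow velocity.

With bottom width b = 1.81 m and side slope z = 2.5: A = (b + zy)y = (1.81 + 2.5×1.04)×1.04 = 4.586 m²; P = b + 2y√(1+z²) = 1.81 + 2×1.04×2.693 = 7.411 m.
Hydraulic radius R = A/P = 4.586/7.411 = 0.6189 m.
From Manning's equation, V = (1/n) R^(2/3) S^(1/2) = (1/0.016) × 0.6189^(2/3) × 0.003597^(1/2) = 2.72 m/s.

V = 2.72 m/s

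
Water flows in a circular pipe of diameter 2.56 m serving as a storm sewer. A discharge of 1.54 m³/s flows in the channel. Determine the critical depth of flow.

y_c = 0.543 m

At critical depth, Q² T / (g A³) = 1, i.e. A³/T = Q²/g = 1.54²/9.81 = 0.2418.
Try y = 0.457 m: A³/T = 0.1231 — low.
Try y = 0.686 m: A³/T = 0.6022 — high.
Try y = 0.543 m: A³/T = 0.2419 — close enough.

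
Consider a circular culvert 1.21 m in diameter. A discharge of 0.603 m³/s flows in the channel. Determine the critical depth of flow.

y_c = 0.415 m

At critical depth, Q² T / (g A³) = 1, i.e. A³/T = Q²/g = 0.603²/9.81 = 0.03707.
Try y = 0.461 m: A³/T = 0.05543 — over.
Try y = 0.415 m: A³/T = 0.03697 — ≈ 0.03707.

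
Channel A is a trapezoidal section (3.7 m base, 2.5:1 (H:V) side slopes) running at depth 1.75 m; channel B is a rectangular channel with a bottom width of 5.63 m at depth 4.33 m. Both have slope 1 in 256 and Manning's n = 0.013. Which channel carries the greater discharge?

channel B

Channel A: With bottom width b = 3.7 m and side slope z = 2.5: A = (b + zy)y = (3.7 + 2.5×1.75)×1.75 = 14.13 m²; P = b + 2y√(1+z²) = 3.7 + 2×1.75×2.693 = 13.12 m. Hydraulic radius R = A/P = 14.13/13.12 = 1.077 m. Q_A = (1/0.013)·14.13·1.077^(2/3)·√0.003906 = 71.37 m³/s.
Channel B: Flow area A = b·y = 5.63 × 4.33 = 24.38 m². Wetted perimeter P = b + 2y = 5.63 + 2×4.33 = 14.29 m. Hydraulic radius R = A/P = 24.38/14.29 = 1.706 m. Q_B = (1/0.013)·24.38·1.706^(2/3)·√0.003906 = 167.3 m³/s.
Q_A = 71.37 m³/s vs Q_B = 167.3 m³/s, so channel B carries more.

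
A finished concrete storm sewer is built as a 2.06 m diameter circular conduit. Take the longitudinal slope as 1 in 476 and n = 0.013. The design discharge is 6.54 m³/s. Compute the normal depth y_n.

y_n = 1.48 m

Manning's equation rearranged: A R^(2/3) = nQ / (1·√S) = 0.013 × 6.54 / (√0.002101) = 1.855.
At y = 1.05 m: A R^(2/3) = 1.106 — too small.
At y = 1.48 m: A R^(2/3) = 1.854 — close enough.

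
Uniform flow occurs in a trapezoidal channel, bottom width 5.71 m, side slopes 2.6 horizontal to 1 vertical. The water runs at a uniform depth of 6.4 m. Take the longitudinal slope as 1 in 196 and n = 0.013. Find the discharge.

With bottom width b = 5.71 m and side slope z = 2.6: A = (b + zy)y = (5.71 + 2.6×6.4)×6.4 = 143 m²; P = b + 2y√(1+z²) = 5.71 + 2×6.4×2.786 = 41.37 m.
Hydraulic radius R = A/P = 143/41.37 = 3.458 m.
Manning's equation: Q = (1/n) A R^(2/3) S^(1/2) = (1/0.013) × 143 × 3.458^(2/3) × 0.005102^(1/2) = 1800 m³/s.

Q = 1800 m³/s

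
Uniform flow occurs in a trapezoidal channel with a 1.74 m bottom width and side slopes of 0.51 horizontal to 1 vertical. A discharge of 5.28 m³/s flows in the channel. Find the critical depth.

At critical depth, Q² T / (g A³) = 1, i.e. A³/T = Q²/g = 5.28²/9.81 = 2.842.
At y = 0.642 m: A³/T = 0.9764 — too small.
At y = 0.893 m: A³/T = 2.843 — close enough.

y_c = 0.893 m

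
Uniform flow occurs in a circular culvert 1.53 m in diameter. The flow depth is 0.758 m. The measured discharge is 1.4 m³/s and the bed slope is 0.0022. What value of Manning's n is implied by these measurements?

For a circular section of diameter D = 1.53 m at depth y = 0.758 m, the central angle is θ = 2 arccos(1 − 2y/D) = 3.123 rad. Then A = (D²/8)(θ − sin θ) = 0.9086 m² and P = Dθ/2 = 2.389 m.
Hydraulic radius R = A/P = 0.9086/2.389 = 0.3803 m.
Rearranging Manning's equation: n = (1/Q) A R^(2/3) S^(1/2) = (1/1.4) × 0.9086 × 0.3803^(2/3) × √0.0022 = 0.016.

n = 0.016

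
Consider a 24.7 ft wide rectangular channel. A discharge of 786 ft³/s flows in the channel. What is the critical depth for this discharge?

For a rectangular channel, critical depth y_c = (q²/g)^(1/3) where q = Q/b = 786/24.7 = 31.82 ft²/s.
So y_c = (31.82²/32.2)^(1/3) = 3.16 ft.

y_c = 3.16 ft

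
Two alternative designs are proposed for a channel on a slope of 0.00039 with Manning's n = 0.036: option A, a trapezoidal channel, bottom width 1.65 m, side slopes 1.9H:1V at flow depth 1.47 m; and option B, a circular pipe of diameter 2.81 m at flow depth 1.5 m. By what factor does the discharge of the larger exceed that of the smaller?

2.09

Channel A: With bottom width b = 1.65 m and side slope z = 1.9: A = (b + zy)y = (1.65 + 1.9×1.47)×1.47 = 6.531 m²; P = b + 2y√(1+z²) = 1.65 + 2×1.47×2.147 = 7.962 m. Hydraulic radius R = A/P = 6.531/7.962 = 0.8203 m. Q_A = (1/0.036)·6.531·0.8203^(2/3)·√0.00039 = 3.139 m³/s.
Channel B: For a circular section of diameter D = 2.81 m at depth y = 1.5 m, the central angle is θ = 2 arccos(1 − 2y/D) = 3.277 rad. Then A = (D²/8)(θ − sin θ) = 3.368 m² and P = Dθ/2 = 4.604 m. Hydraulic radius R = A/P = 3.368/4.604 = 0.7314 m. Q_B = (1/0.036)·3.368·0.7314^(2/3)·√0.00039 = 1.5 m³/s.
The larger discharge is 3.139 m³/s and the smaller is 1.5 m³/s; the ratio is 2.09.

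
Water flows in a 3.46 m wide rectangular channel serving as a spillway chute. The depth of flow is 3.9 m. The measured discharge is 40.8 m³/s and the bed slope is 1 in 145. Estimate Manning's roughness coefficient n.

n = 0.031

Flow area A = b·y = 3.46 × 3.9 = 13.49 m². Wetted perimeter P = b + 2y = 3.46 + 2×3.9 = 11.26 m.
Hydraulic radius R = A/P = 13.49/11.26 = 1.198 m.
Rearranging Manning's equation: n = (1/Q) A R^(2/3) S^(1/2) = (1/40.8) × 13.49 × 1.198^(2/3) × √0.006897 = 0.031.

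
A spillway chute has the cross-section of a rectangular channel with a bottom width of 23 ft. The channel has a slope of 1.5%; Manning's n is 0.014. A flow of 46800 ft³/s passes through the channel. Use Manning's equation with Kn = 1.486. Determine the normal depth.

y_n = 36.8 ft

Manning's equation rearranged: A R^(2/3) = nQ / (1.486·√S) = 0.014 × 46800 / (1.486 × √0.015) = 3600.
Try y = 45.8 ft: A R^(2/3) = 4622 — too large.
Try y = 32.6 ft: A R^(2/3) = 3123 — too small.
Try y = 36.8 ft: A R^(2/3) = 3597 — ≈ 3600.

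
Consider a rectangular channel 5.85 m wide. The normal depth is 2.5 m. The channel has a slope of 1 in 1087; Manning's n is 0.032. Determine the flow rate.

Flow area A = b·y = 5.85 × 2.5 = 14.62 m². Wetted perimeter P = b + 2y = 5.85 + 2×2.5 = 10.85 m.
Hydraulic radius R = A/P = 14.62/10.85 = 1.348 m.
Manning's equation: Q = (1/n) A R^(2/3) S^(1/2) = (1/0.032) × 14.62 × 1.348^(2/3) × 0.00092^(1/2) = 16.9 m³/s.

Q = 16.9 m³/s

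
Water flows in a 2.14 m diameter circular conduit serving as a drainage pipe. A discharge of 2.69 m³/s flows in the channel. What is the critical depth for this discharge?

At critical depth, Q² T / (g A³) = 1, i.e. A³/T = Q²/g = 2.69²/9.81 = 0.7376.
Trying y = 0.549 m: A³/T = 0.2075 — too small.
Trying y = 0.835 m: A³/T = 1.051 — too large.
Trying y = 0.762 m: A³/T = 0.7392 — close enough.

y_c = 0.762 m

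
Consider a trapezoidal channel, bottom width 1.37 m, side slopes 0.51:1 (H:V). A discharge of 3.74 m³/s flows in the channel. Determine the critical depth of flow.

y_c = 0.819 m

At critical depth, Q² T / (g A³) = 1, i.e. A³/T = Q²/g = 3.74²/9.81 = 1.426.
At y = 0.733 m: A³/T = 0.9862 — low.
At y = 0.819 m: A³/T = 1.423 — matches.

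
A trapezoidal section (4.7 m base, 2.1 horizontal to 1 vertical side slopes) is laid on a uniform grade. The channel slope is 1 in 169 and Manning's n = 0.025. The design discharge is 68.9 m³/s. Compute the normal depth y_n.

Manning's equation rearranged: A R^(2/3) = nQ / (1·√S) = 0.025 × 68.9 / (√0.005917) = 22.39.
Trying y = 2.26 m: A R^(2/3) = 26.76 — high.
Trying y = 1.53 m: A R^(2/3) = 12.3 — low.
Trying y = 2.07 m: A R^(2/3) = 22.39 — ≈ 22.39.

y_n = 2.07 m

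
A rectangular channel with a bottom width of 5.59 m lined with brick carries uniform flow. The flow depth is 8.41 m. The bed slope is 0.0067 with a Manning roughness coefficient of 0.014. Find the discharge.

Flow area A = b·y = 5.59 × 8.41 = 47.01 m². Wetted perimeter P = b + 2y = 5.59 + 2×8.41 = 22.41 m.
Hydraulic radius R = A/P = 47.01/22.41 = 2.098 m.
Manning's equation: Q = (1/n) A R^(2/3) S^(1/2) = (1/0.014) × 47.01 × 2.098^(2/3) × 0.0067^(1/2) = 450 m³/s.

Q = 450 m³/s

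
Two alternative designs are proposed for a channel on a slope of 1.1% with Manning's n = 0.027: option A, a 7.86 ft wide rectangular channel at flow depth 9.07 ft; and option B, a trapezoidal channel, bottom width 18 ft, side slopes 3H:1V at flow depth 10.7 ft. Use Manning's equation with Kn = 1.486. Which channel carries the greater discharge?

Channel A: Flow area A = b·y = 7.86 × 9.07 = 71.29 ft². Wetted perimeter P = b + 2y = 7.86 + 2×9.07 = 26 ft. Hydraulic radius R = A/P = 71.29/26 = 2.742 ft. Q_A = (1.486/0.027)·71.29·2.742^(2/3)·√0.011 = 806.2 ft³/s.
Channel B: With bottom width b = 18 ft and side slope z = 3: A = (b + zy)y = (18 + 3×10.7)×10.7 = 536.1 ft²; P = b + 2y√(1+z²) = 18 + 2×10.7×3.162 = 85.67 ft. Hydraulic radius R = A/P = 536.1/85.67 = 6.257 ft. Q_B = (1.486/0.027)·536.1·6.257^(2/3)·√0.011 = 10510 ft³/s.
Q_A = 806.2 ft³/s vs Q_B = 10510 ft³/s, so channel B carries more.

channel B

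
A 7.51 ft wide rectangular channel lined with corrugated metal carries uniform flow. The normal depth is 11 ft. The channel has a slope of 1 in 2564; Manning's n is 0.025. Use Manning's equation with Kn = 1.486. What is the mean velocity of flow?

Flow area A = b·y = 7.51 × 11 = 82.61 ft². Wetted perimeter P = b + 2y = 7.51 + 2×11 = 29.51 ft.
Hydraulic radius R = A/P = 82.61/29.51 = 2.799 ft.
From Manning's equation, V = (1.486/n) R^(2/3) S^(1/2) = (1.486/0.025) × 2.799^(2/3) × 0.00039^(1/2) = 2.33 ft/s.

V = 2.33 ft/s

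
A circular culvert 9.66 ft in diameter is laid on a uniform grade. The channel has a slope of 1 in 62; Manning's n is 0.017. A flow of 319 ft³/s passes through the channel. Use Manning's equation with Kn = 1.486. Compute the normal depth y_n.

Manning's equation rearranged: A R^(2/3) = nQ / (1.486·√S) = 0.017 × 319 / (1.486 × √0.01613) = 28.74.
Trying y = 2.33 ft: A R^(2/3) = 16.83 — low.
Trying y = 3.46 ft: A R^(2/3) = 36.23 — high.
Trying y = 3.06 ft: A R^(2/3) = 28.69 — matches.

y_n = 3.06 ft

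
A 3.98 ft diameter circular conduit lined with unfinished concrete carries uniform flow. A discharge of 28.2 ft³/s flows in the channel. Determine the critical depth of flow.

At critical depth, Q² T / (g A³) = 1, i.e. A³/T = Q²/g = 28.2²/32.2 = 24.7.
At y = 1.73 ft: A³/T = 35.4 — too large.
At y = 1.58 ft: A³/T = 25 — close enough.

y_c = 1.58 ft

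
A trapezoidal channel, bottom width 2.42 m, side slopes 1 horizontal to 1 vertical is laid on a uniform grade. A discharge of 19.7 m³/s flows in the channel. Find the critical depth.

y_c = 1.52 m

At critical depth, Q² T / (g A³) = 1, i.e. A³/T = Q²/g = 19.7²/9.81 = 39.56.
Try y = 1.86 m: A³/T = 82.17 — over.
Try y = 1.24 m: A³/T = 19.08 — short.
Try y = 1.52 m: A³/T = 39.34 — ≈ 39.56.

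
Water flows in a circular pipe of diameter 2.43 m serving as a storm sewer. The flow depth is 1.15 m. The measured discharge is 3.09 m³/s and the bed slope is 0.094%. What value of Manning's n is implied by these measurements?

n = 0.015

For a circular section of diameter D = 2.43 m at depth y = 1.15 m, the central angle is θ = 2 arccos(1 − 2y/D) = 3.035 rad. Then A = (D²/8)(θ − sin θ) = 2.161 m² and P = Dθ/2 = 3.687 m.
Hydraulic radius R = A/P = 2.161/3.687 = 0.5861 m.
Rearranging Manning's equation: n = (1/Q) A R^(2/3) S^(1/2) = (1/3.09) × 2.161 × 0.5861^(2/3) × √0.00094 = 0.015.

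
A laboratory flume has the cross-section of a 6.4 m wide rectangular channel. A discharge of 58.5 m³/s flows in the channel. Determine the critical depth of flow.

y_c = 2.04 m

For a rectangular channel, critical depth y_c = (q²/g)^(1/3) where q = Q/b = 58.5/6.4 = 9.141 m²/s.
So y_c = (9.141²/9.81)^(1/3) = 2.04 m.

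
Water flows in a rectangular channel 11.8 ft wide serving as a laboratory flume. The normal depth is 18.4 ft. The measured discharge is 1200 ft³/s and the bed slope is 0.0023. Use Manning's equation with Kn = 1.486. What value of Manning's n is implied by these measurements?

n = 0.035

Flow area A = b·y = 11.8 × 18.4 = 217.1 ft². Wetted perimeter P = b + 2y = 11.8 + 2×18.4 = 48.6 ft.
Hydraulic radius R = A/P = 217.1/48.6 = 4.467 ft.
Rearranging Manning's equation: n = (1.486/Q) A R^(2/3) S^(1/2) = (1.486/1200) × 217.1 × 4.467^(2/3) × √0.0023 = 0.035.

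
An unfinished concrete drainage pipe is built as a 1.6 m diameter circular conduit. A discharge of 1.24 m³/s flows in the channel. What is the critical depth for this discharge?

y_c = 0.556 m

At critical depth, Q² T / (g A³) = 1, i.e. A³/T = Q²/g = 1.24²/9.81 = 0.1567.
At y = 0.398 m: A³/T = 0.04298 — low.
At y = 0.556 m: A³/T = 0.1572 — matches.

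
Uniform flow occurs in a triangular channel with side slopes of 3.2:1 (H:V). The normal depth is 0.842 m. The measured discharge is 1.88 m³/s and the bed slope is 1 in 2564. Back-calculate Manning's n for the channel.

n = 0.013

For a triangular section with side slope z = 3.2: A = zy² = 3.2×0.842² = 2.269 m²; P = 2y√(1+z²) = 2×0.842×3.353 = 5.646 m.
Hydraulic radius R = A/P = 2.269/5.646 = 0.4018 m.
Rearranging Manning's equation: n = (1/Q) A R^(2/3) S^(1/2) = (1/1.88) × 2.269 × 0.4018^(2/3) × √0.00039 = 0.013.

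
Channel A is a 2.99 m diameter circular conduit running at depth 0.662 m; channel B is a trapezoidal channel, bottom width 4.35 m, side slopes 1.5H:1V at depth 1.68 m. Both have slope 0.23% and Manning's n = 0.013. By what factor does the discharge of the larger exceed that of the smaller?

19.9

Channel A: For a circular section of diameter D = 2.99 m at depth y = 0.662 m, the central angle is θ = 2 arccos(1 − 2y/D) = 1.96 rad. Then A = (D²/8)(θ − sin θ) = 1.156 m² and P = Dθ/2 = 2.93 m. Hydraulic radius R = A/P = 1.156/2.93 = 0.3945 m. Q_A = (1/0.013)·1.156·0.3945^(2/3)·√0.0023 = 2.293 m³/s.
Channel B: With bottom width b = 4.35 m and side slope z = 1.5: A = (b + zy)y = (4.35 + 1.5×1.68)×1.68 = 11.54 m²; P = b + 2y√(1+z²) = 4.35 + 2×1.68×1.803 = 10.41 m. Hydraulic radius R = A/P = 11.54/10.41 = 1.109 m. Q_B = (1/0.013)·11.54·1.109^(2/3)·√0.0023 = 45.62 m³/s.
The larger discharge is 45.62 m³/s and the smaller is 2.293 m³/s; the ratio is 19.9.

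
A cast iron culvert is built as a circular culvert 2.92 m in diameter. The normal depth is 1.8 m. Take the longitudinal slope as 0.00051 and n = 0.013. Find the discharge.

For a circular section of diameter D = 2.92 m at depth y = 1.8 m, the central angle is θ = 2 arccos(1 − 2y/D) = 3.612 rad. Then A = (D²/8)(θ − sin θ) = 4.332 m² and P = Dθ/2 = 5.273 m.
Hydraulic radius R = A/P = 4.332/5.273 = 0.8216 m.
Manning's equation: Q = (1/n) A R^(2/3) S^(1/2) = (1/0.013) × 4.332 × 0.8216^(2/3) × 0.00051^(1/2) = 6.6 m³/s.

Q = 6.6 m³/s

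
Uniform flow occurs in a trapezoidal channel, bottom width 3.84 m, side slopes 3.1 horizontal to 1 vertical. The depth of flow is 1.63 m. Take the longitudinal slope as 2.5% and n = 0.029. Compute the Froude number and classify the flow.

supercritical

With bottom width b = 3.84 m and side slope z = 3.1: A = (b + zy)y = (3.84 + 3.1×1.63)×1.63 = 14.5 m²; P = b + 2y√(1+z²) = 3.84 + 2×1.63×3.257 = 14.46 m.
Hydraulic radius R = A/P = 14.5/14.46 = 1.003 m.
V = (1/n) R^(2/3) √S = (1/0.029) × 1.003^(2/3) × √0.025 = 5.461 m/s. Hydraulic depth D_h = A/T = 14.5/13.95 = 1.039 m.
Froude number Fr = V/√(g·D_h) = 5.461/√(9.81×1.039) = 1.71, which is greater than 1, so the flow is supercritical.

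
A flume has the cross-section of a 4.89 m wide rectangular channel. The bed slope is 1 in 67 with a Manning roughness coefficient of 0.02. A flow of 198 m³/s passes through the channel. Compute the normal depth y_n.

y_n = 4.8 m

Manning's equation rearranged: A R^(2/3) = nQ / (1·√S) = 0.02 × 198 / (√0.01493) = 32.41.
Try y = 5.38 m: A R^(2/3) = 37.19 — high.
Try y = 4.8 m: A R^(2/3) = 32.37 — ≈ 32.41.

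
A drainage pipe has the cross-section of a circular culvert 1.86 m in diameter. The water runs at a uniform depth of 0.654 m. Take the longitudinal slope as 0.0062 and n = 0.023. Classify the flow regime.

For a circular section of diameter D = 1.86 m at depth y = 0.654 m, the central angle is θ = 2 arccos(1 − 2y/D) = 2.539 rad. Then A = (D²/8)(θ − sin θ) = 0.8529 m² and P = Dθ/2 = 2.361 m.
Hydraulic radius R = A/P = 0.8529/2.361 = 0.3612 m.
V = (1/n) R^(2/3) √S = (1/0.023) × 0.3612^(2/3) × √0.0062 = 1.736 m/s. Hydraulic depth D_h = A/T = 0.8529/1.776 = 0.4802 m.
Froude number Fr = V/√(g·D_h) = 1.736/√(9.81×0.4802) = 0.8, which is less than 1, so the flow is subcritical.

subcritical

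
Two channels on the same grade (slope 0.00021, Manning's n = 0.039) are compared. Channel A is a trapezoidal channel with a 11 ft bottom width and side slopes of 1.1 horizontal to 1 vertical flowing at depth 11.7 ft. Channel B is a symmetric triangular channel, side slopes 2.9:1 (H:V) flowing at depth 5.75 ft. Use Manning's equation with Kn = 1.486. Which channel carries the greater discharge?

Channel A: With bottom width b = 11 ft and side slope z = 1.1: A = (b + zy)y = (11 + 1.1×11.7)×11.7 = 279.3 ft²; P = b + 2y√(1+z²) = 11 + 2×11.7×1.487 = 45.79 ft. Hydraulic radius R = A/P = 279.3/45.79 = 6.1 ft. Q_A = (1.486/0.039)·279.3·6.1^(2/3)·√0.00021 = 514.8 ft³/s.
Channel B: For a triangular section with side slope z = 2.9: A = zy² = 2.9×5.75² = 95.88 ft²; P = 2y√(1+z²) = 2×5.75×3.068 = 35.28 ft. Hydraulic radius R = A/P = 95.88/35.28 = 2.718 ft. Q_B = (1.486/0.039)·95.88·2.718^(2/3)·√0.00021 = 103.1 ft³/s.
Q_A = 514.8 ft³/s vs Q_B = 103.1 ft³/s, so channel A carries more.

channel A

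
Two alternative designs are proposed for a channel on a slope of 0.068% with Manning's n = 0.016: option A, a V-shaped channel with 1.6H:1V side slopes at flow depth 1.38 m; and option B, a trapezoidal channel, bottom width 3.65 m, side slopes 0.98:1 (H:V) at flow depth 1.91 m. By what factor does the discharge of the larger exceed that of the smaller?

Channel A: For a triangular section with side slope z = 1.6: A = zy² = 1.6×1.38² = 3.047 m²; P = 2y√(1+z²) = 2×1.38×1.887 = 5.208 m. Hydraulic radius R = A/P = 3.047/5.208 = 0.5851 m. Q_A = (1/0.016)·3.047·0.5851^(2/3)·√0.00068 = 3.474 m³/s.
Channel B: With bottom width b = 3.65 m and side slope z = 0.98: A = (b + zy)y = (3.65 + 0.98×1.91)×1.91 = 10.55 m²; P = b + 2y√(1+z²) = 3.65 + 2×1.91×1.4 = 8.999 m. Hydraulic radius R = A/P = 10.55/8.999 = 1.172 m. Q_B = (1/0.016)·10.55·1.172^(2/3)·√0.00068 = 19.11 m³/s.
The larger discharge is 19.11 m³/s and the smaller is 3.474 m³/s; the ratio is 5.5.

5.5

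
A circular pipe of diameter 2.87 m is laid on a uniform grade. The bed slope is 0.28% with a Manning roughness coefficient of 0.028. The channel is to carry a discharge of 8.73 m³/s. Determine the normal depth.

Manning's equation rearranged: A R^(2/3) = nQ / (1·√S) = 0.028 × 8.73 / (√0.0028) = 4.619.
Try y = 2.48 m: A R^(2/3) = 5.405 — over.
Try y = 2.11 m: A R^(2/3) = 4.617 — ≈ 4.619.

y_n = 2.11 m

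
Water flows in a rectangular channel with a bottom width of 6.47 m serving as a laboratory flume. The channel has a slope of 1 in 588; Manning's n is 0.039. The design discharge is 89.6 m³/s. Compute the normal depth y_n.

Manning's equation rearranged: A R^(2/3) = nQ / (1·√S) = 0.039 × 89.6 / (√0.001701) = 84.73.
At y = 9.05 m: A R^(2/3) = 104.5 — high.
At y = 7.59 m: A R^(2/3) = 84.78 — close enough.

y_n = 7.59 m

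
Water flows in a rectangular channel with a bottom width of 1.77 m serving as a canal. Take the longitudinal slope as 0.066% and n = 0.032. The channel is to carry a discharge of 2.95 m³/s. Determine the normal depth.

Manning's equation rearranged: A R^(2/3) = nQ / (1·√S) = 0.032 × 2.95 / (√0.00066) = 3.675.
Try y = 2.22 m: A R^(2/3) = 2.896 — low.
Try y = 2.72 m: A R^(2/3) = 3.678 — close enough.

y_n = 2.72 m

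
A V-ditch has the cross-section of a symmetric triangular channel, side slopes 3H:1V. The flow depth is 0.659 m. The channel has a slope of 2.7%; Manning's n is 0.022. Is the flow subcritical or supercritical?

For a triangular section with side slope z = 3: A = zy² = 3×0.659² = 1.303 m²; P = 2y√(1+z²) = 2×0.659×3.162 = 4.168 m.
Hydraulic radius R = A/P = 1.303/4.168 = 0.3126 m.
V = (1/n) R^(2/3) √S = (1/0.022) × 0.3126^(2/3) × √0.027 = 3.44 m/s. Hydraulic depth D_h = A/T = 1.303/3.954 = 0.3295 m.
Froude number Fr = V/√(g·D_h) = 3.44/√(9.81×0.3295) = 1.91, which is greater than 1, so the flow is supercritical.

supercritical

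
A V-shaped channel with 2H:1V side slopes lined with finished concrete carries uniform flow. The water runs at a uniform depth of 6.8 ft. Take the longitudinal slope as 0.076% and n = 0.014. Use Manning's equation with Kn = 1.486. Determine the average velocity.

For a triangular section with side slope z = 2: A = zy² = 2×6.8² = 92.48 ft²; P = 2y√(1+z²) = 2×6.8×2.236 = 30.41 ft.
Hydraulic radius R = A/P = 92.48/30.41 = 3.041 ft.
From Manning's equation, V = (1.486/n) R^(2/3) S^(1/2) = (1.486/0.014) × 3.041^(2/3) × 0.00076^(1/2) = 6.14 ft/s.

V = 6.14 ft/s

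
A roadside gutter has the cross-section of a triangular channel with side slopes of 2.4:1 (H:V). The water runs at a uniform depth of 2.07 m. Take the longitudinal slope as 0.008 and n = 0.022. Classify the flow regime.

supercritical

For a triangular section with side slope z = 2.4: A = zy² = 2.4×2.07² = 10.28 m²; P = 2y√(1+z²) = 2×2.07×2.6 = 10.76 m.
Hydraulic radius R = A/P = 10.28/10.76 = 0.9554 m.
V = (1/n) R^(2/3) √S = (1/0.022) × 0.9554^(2/3) × √0.008 = 3.944 m/s. Hydraulic depth D_h = A/T = 10.28/9.936 = 1.035 m.
Froude number Fr = V/√(g·D_h) = 3.944/√(9.81×1.035) = 1.24, which is greater than 1, so the flow is supercritical.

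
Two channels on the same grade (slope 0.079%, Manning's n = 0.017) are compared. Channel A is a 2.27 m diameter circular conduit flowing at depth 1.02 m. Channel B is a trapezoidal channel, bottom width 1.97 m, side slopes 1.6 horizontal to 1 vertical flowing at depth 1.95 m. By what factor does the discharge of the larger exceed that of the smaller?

8.98

Channel A: For a circular section of diameter D = 2.27 m at depth y = 1.02 m, the central angle is θ = 2 arccos(1 − 2y/D) = 2.939 rad. Then A = (D²/8)(θ − sin θ) = 1.763 m² and P = Dθ/2 = 3.335 m. Hydraulic radius R = A/P = 1.763/3.335 = 0.5286 m. Q_A = (1/0.017)·1.763·0.5286^(2/3)·√0.00079 = 1.905 m³/s.
Channel B: With bottom width b = 1.97 m and side slope z = 1.6: A = (b + zy)y = (1.97 + 1.6×1.95)×1.95 = 9.925 m²; P = b + 2y√(1+z²) = 1.97 + 2×1.95×1.887 = 9.329 m. Hydraulic radius R = A/P = 9.925/9.329 = 1.064 m. Q_B = (1/0.017)·9.925·1.064^(2/3)·√0.00079 = 17.1 m³/s.
The larger discharge is 17.1 m³/s and the smaller is 1.905 m³/s; the ratio is 8.98.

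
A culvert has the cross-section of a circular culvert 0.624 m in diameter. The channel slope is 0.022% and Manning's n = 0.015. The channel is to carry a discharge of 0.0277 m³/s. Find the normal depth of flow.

Manning's equation rearranged: A R^(2/3) = nQ / (1·√S) = 0.015 × 0.0277 / (√0.00022) = 0.02801.
Try y = 0.266 m: A R^(2/3) = 0.03352 — over.
Try y = 0.201 m: A R^(2/3) = 0.0199 — short.
Try y = 0.241 m: A R^(2/3) = 0.028 — close enough.

y_n = 0.241 m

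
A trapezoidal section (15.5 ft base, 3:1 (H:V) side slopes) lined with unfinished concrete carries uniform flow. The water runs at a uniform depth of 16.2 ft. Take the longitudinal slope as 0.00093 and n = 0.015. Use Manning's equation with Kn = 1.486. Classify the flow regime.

subcritical

With bottom width b = 15.5 ft and side slope z = 3: A = (b + zy)y = (15.5 + 3×16.2)×16.2 = 1038 ft²; P = b + 2y√(1+z²) = 15.5 + 2×16.2×3.162 = 118 ft.
Hydraulic radius R = A/P = 1038/118 = 8.803 ft.
V = (1.486/n) R^(2/3) √S = (1.486/0.015) × 8.803^(2/3) × √0.00093 = 12.88 ft/s. Hydraulic depth D_h = A/T = 1038/112.7 = 9.214 ft.
Froude number Fr = V/√(g·D_h) = 12.88/√(32.2×9.214) = 0.748, which is less than 1, so the flow is subcritical.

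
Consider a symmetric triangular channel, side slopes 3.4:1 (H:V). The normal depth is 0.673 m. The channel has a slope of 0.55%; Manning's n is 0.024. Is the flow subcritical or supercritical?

subcritical

For a triangular section with side slope z = 3.4: A = zy² = 3.4×0.673² = 1.54 m²; P = 2y√(1+z²) = 2×0.673×3.544 = 4.77 m.
Hydraulic radius R = A/P = 1.54/4.77 = 0.3228 m.
V = (1/n) R^(2/3) √S = (1/0.024) × 0.3228^(2/3) × √0.0055 = 1.454 m/s. Hydraulic depth D_h = A/T = 1.54/4.576 = 0.3365 m.
Froude number Fr = V/√(g·D_h) = 1.454/√(9.81×0.3365) = 0.8, which is less than 1, so the flow is subcritical.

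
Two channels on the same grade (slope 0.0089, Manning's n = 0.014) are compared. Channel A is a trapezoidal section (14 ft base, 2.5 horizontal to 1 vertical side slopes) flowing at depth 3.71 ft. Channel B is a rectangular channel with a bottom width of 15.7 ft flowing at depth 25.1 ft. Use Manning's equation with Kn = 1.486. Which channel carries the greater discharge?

channel B

Channel A: With bottom width b = 14 ft and side slope z = 2.5: A = (b + zy)y = (14 + 2.5×3.71)×3.71 = 86.35 ft²; P = b + 2y√(1+z²) = 14 + 2×3.71×2.693 = 33.98 ft. Hydraulic radius R = A/P = 86.35/33.98 = 2.541 ft. Q_A = (1.486/0.014)·86.35·2.541^(2/3)·√0.0089 = 1610 ft³/s.
Channel B: Flow area A = b·y = 15.7 × 25.1 = 394.1 ft². Wetted perimeter P = b + 2y = 15.7 + 2×25.1 = 65.9 ft. Hydraulic radius R = A/P = 394.1/65.9 = 5.98 ft. Q_B = (1.486/0.014)·394.1·5.98^(2/3)·√0.0089 = 13000 ft³/s.
Q_A = 1610 ft³/s vs Q_B = 13000 ft³/s, so channel B carries more.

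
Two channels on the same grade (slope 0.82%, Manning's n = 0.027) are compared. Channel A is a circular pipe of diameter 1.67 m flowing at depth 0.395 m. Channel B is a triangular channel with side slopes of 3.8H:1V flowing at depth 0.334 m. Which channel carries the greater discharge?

channel A

Channel A: For a circular section of diameter D = 1.67 m at depth y = 0.395 m, the central angle is θ = 2 arccos(1 − 2y/D) = 2.032 rad. Then A = (D²/8)(θ − sin θ) = 0.396 m² and P = Dθ/2 = 1.696 m. Hydraulic radius R = A/P = 0.396/1.696 = 0.2334 m. Q_A = (1/0.027)·0.396·0.2334^(2/3)·√0.0082 = 0.5035 m³/s.
Channel B: For a triangular section with side slope z = 3.8: A = zy² = 3.8×0.334² = 0.4239 m²; P = 2y√(1+z²) = 2×0.334×3.929 = 2.625 m. Hydraulic radius R = A/P = 0.4239/2.625 = 0.1615 m. Q_B = (1/0.027)·0.4239·0.1615^(2/3)·√0.0082 = 0.4216 m³/s.
Q_A = 0.5035 m³/s vs Q_B = 0.4216 m³/s, so channel A carries more.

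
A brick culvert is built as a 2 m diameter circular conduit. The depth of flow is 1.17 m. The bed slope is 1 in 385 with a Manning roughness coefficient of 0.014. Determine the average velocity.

V = 2.44 m/s

For a circular section of diameter D = 2 m at depth y = 1.17 m, the central angle is θ = 2 arccos(1 − 2y/D) = 3.483 rad. Then A = (D²/8)(θ − sin θ) = 1.909 m² and P = Dθ/2 = 3.483 m.
Hydraulic radius R = A/P = 1.909/3.483 = 0.5481 m.
From Manning's equation, V = (1/n) R^(2/3) S^(1/2) = (1/0.014) × 0.5481^(2/3) × 0.002597^(1/2) = 2.44 m/s.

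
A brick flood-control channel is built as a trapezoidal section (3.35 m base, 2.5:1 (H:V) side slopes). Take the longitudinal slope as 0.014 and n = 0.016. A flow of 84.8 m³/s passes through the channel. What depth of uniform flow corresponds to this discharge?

y_n = 1.59 m

Manning's equation rearranged: A R^(2/3) = nQ / (1·√S) = 0.016 × 84.8 / (√0.014) = 11.47.
At y = 1.92 m: A R^(2/3) = 17.11 — over.
At y = 1.11 m: A R^(2/3) = 5.506 — short.
At y = 1.59 m: A R^(2/3) = 11.47 — matches.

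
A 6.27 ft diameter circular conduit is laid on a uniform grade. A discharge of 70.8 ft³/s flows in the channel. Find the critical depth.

At critical depth, Q² T / (g A³) = 1, i.e. A³/T = Q²/g = 70.8²/32.2 = 155.7.
At y = 2.46 ft: A³/T = 231.8 — over.
At y = 1.62 ft: A³/T = 46.05 — short.
At y = 2.22 ft: A³/T = 156.2 — matches.

y_c = 2.22 ft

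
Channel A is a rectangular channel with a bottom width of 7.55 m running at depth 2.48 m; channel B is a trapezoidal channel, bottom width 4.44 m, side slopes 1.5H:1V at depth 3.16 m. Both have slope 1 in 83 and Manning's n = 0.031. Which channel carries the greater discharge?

Channel A: Flow area A = b·y = 7.55 × 2.48 = 18.72 m². Wetted perimeter P = b + 2y = 7.55 + 2×2.48 = 12.51 m. Hydraulic radius R = A/P = 18.72/12.51 = 1.497 m. Q_A = (1/0.031)·18.72·1.497^(2/3)·√0.01205 = 86.75 m³/s.
Channel B: With bottom width b = 4.44 m and side slope z = 1.5: A = (b + zy)y = (4.44 + 1.5×3.16)×3.16 = 29.01 m²; P = b + 2y√(1+z²) = 4.44 + 2×3.16×1.803 = 15.83 m. Hydraulic radius R = A/P = 29.01/15.83 = 1.832 m. Q_B = (1/0.031)·29.01·1.832^(2/3)·√0.01205 = 153.8 m³/s.
Q_A = 86.75 m³/s vs Q_B = 153.8 m³/s, so channel B carries more.

channel B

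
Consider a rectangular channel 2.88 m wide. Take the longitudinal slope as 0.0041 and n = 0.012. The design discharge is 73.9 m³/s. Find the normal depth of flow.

y_n = 4.53 m

Manning's equation rearranged: A R^(2/3) = nQ / (1·√S) = 0.012 × 73.9 / (√0.0041) = 13.85.
Trying y = 3.15 m: A R^(2/3) = 9.001 — short.
Trying y = 4.53 m: A R^(2/3) = 13.84 — close enough.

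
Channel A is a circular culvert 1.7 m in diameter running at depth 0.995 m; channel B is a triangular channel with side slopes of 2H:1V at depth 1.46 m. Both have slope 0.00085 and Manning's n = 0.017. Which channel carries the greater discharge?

channel B

Channel A: For a circular section of diameter D = 1.7 m at depth y = 0.995 m, the central angle is θ = 2 arccos(1 − 2y/D) = 3.484 rad. Then A = (D²/8)(θ − sin θ) = 1.38 m² and P = Dθ/2 = 2.962 m. Hydraulic radius R = A/P = 1.38/2.962 = 0.466 m. Q_A = (1/0.017)·1.38·0.466^(2/3)·√0.00085 = 1.423 m³/s.
Channel B: For a triangular section with side slope z = 2: A = zy² = 2×1.46² = 4.263 m²; P = 2y√(1+z²) = 2×1.46×2.236 = 6.529 m. Hydraulic radius R = A/P = 4.263/6.529 = 0.6529 m. Q_B = (1/0.017)·4.263·0.6529^(2/3)·√0.00085 = 5.503 m³/s.
Q_A = 1.423 m³/s vs Q_B = 5.503 m³/s, so channel B carries more.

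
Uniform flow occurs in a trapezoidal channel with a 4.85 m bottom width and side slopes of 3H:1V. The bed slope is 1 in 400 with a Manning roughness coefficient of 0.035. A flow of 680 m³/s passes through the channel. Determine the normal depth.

y_n = 7.29 m

Manning's equation rearranged: A R^(2/3) = nQ / (1·√S) = 0.035 × 680 / (√0.0025) = 476.
Try y = 5.86 m: A R^(2/3) = 281.6 — short.
Try y = 7.29 m: A R^(2/3) = 476.2 — close enough.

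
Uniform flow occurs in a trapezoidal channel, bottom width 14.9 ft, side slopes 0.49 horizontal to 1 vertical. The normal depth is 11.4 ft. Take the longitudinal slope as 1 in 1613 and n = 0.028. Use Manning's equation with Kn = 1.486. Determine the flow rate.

Q = 996 ft³/s

With bottom width b = 14.9 ft and side slope z = 0.49: A = (b + zy)y = (14.9 + 0.49×11.4)×11.4 = 233.5 ft²; P = b + 2y√(1+z²) = 14.9 + 2×11.4×1.114 = 40.29 ft.
Hydraulic radius R = A/P = 233.5/40.29 = 5.796 ft.
Manning's equation: Q = (1.486/n) A R^(2/3) S^(1/2) = (1.486/0.028) × 233.5 × 5.796^(2/3) × 0.00062^(1/2) = 996 ft³/s.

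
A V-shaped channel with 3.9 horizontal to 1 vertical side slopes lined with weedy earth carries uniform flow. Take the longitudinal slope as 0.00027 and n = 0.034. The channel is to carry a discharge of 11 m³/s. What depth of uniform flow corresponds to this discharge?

y_n = 2.32 m

Manning's equation rearranged: A R^(2/3) = nQ / (1·√S) = 0.034 × 11 / (√0.00027) = 22.76.
At y = 2.88 m: A R^(2/3) = 40.38 — over.
At y = 2.32 m: A R^(2/3) = 22.69 — matches.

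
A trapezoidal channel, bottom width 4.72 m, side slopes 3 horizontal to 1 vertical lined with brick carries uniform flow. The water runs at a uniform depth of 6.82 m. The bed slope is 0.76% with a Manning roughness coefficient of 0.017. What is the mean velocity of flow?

V = 12 m/s

With bottom width b = 4.72 m and side slope z = 3: A = (b + zy)y = (4.72 + 3×6.82)×6.82 = 171.7 m²; P = b + 2y√(1+z²) = 4.72 + 2×6.82×3.162 = 47.85 m.
Hydraulic radius R = A/P = 171.7/47.85 = 3.589 m.
From Manning's equation, V = (1/n) R^(2/3) S^(1/2) = (1/0.017) × 3.589^(2/3) × 0.0076^(1/2) = 12 m/s.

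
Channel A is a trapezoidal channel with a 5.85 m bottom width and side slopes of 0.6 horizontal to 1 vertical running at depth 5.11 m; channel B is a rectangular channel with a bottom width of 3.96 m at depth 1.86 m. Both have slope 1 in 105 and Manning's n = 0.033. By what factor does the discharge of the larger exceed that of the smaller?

Channel A: With bottom width b = 5.85 m and side slope z = 0.6: A = (b + zy)y = (5.85 + 0.6×5.11)×5.11 = 45.56 m²; P = b + 2y√(1+z²) = 5.85 + 2×5.11×1.166 = 17.77 m. Hydraulic radius R = A/P = 45.56/17.77 = 2.564 m. Q_A = (1/0.033)·45.56·2.564^(2/3)·√0.009524 = 252.4 m³/s.
Channel B: Flow area A = b·y = 3.96 × 1.86 = 7.366 m². Wetted perimeter P = b + 2y = 3.96 + 2×1.86 = 7.68 m. Hydraulic radius R = A/P = 7.366/7.68 = 0.9591 m. Q_B = (1/0.033)·7.366·0.9591^(2/3)·√0.009524 = 21.18 m³/s.
The larger discharge is 252.4 m³/s and the smaller is 21.18 m³/s; the ratio is 11.9.

11.9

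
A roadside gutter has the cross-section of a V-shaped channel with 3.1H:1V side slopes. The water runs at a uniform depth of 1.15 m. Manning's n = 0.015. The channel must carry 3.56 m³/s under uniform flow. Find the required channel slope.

For a triangular section with side slope z = 3.1: A = zy² = 3.1×1.15² = 4.1 m²; P = 2y√(1+z²) = 2×1.15×3.257 = 7.492 m.
Hydraulic radius R = A/P = 4.1/7.492 = 0.5472 m.
From Manning's equation, S = [nQ / (1 A R^(2/3))]² = [0.015 × 3.56 / (1 × 4.1 × 0.5472^(2/3))]² = 0.000379.

S = 0.000379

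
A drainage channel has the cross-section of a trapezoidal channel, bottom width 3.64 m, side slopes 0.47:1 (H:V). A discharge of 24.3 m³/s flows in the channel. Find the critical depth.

y_c = 1.54 m

At critical depth, Q² T / (g A³) = 1, i.e. A³/T = Q²/g = 24.3²/9.81 = 60.19.
Trying y = 1.7 m: A³/T = 82.04 — high.
Trying y = 1.17 m: A³/T = 24.85 — low.
Trying y = 1.54 m: A³/T = 59.65 — ≈ 60.19.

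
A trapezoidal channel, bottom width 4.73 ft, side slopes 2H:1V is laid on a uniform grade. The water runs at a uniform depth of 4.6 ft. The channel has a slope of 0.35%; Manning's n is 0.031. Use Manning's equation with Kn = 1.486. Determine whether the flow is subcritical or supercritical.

subcritical

With bottom width b = 4.73 ft and side slope z = 2: A = (b + zy)y = (4.73 + 2×4.6)×4.6 = 64.08 ft²; P = b + 2y√(1+z²) = 4.73 + 2×4.6×2.236 = 25.3 ft.
Hydraulic radius R = A/P = 64.08/25.3 = 2.533 ft.
V = (1.486/n) R^(2/3) √S = (1.486/0.031) × 2.533^(2/3) × √0.0035 = 5.269 ft/s. Hydraulic depth D_h = A/T = 64.08/23.13 = 2.77 ft.
Froude number Fr = V/√(g·D_h) = 5.269/√(32.2×2.77) = 0.558, which is less than 1, so the flow is subcritical.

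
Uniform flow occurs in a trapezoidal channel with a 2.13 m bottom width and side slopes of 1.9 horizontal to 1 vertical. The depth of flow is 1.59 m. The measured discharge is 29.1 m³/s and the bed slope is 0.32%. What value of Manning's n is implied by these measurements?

n = 0.015

With bottom width b = 2.13 m and side slope z = 1.9: A = (b + zy)y = (2.13 + 1.9×1.59)×1.59 = 8.19 m²; P = b + 2y√(1+z²) = 2.13 + 2×1.59×2.147 = 8.958 m.
Hydraulic radius R = A/P = 8.19/8.958 = 0.9143 m.
Rearranging Manning's equation: n = (1/Q) A R^(2/3) S^(1/2) = (1/29.1) × 8.19 × 0.9143^(2/3) × √0.0032 = 0.015.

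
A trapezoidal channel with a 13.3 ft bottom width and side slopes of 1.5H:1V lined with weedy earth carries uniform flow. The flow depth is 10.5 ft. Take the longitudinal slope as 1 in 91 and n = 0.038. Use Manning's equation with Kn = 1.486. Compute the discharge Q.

Q = 4110 ft³/s

With bottom width b = 13.3 ft and side slope z = 1.5: A = (b + zy)y = (13.3 + 1.5×10.5)×10.5 = 305 ft²; P = b + 2y√(1+z²) = 13.3 + 2×10.5×1.803 = 51.16 ft.
Hydraulic radius R = A/P = 305/51.16 = 5.962 ft.
Manning's equation: Q = (1.486/n) A R^(2/3) S^(1/2) = (1.486/0.038) × 305 × 5.962^(2/3) × 0.01099^(1/2) = 4110 ft³/s.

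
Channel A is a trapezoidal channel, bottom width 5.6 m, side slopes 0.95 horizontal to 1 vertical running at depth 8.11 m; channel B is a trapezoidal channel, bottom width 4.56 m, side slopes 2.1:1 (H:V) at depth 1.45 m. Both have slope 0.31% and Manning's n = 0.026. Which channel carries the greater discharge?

channel A

Channel A: With bottom width b = 5.6 m and side slope z = 0.95: A = (b + zy)y = (5.6 + 0.95×8.11)×8.11 = 107.9 m²; P = b + 2y√(1+z²) = 5.6 + 2×8.11×1.379 = 27.97 m. Hydraulic radius R = A/P = 107.9/27.97 = 3.857 m. Q_A = (1/0.026)·107.9·3.857^(2/3)·√0.0031 = 568.3 m³/s.
Channel B: With bottom width b = 4.56 m and side slope z = 2.1: A = (b + zy)y = (4.56 + 2.1×1.45)×1.45 = 11.03 m²; P = b + 2y√(1+z²) = 4.56 + 2×1.45×2.326 = 11.31 m. Hydraulic radius R = A/P = 11.03/11.31 = 0.9754 m. Q_B = (1/0.026)·11.03·0.9754^(2/3)·√0.0031 = 23.23 m³/s.
Q_A = 568.3 m³/s vs Q_B = 23.23 m³/s, so channel A carries more.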